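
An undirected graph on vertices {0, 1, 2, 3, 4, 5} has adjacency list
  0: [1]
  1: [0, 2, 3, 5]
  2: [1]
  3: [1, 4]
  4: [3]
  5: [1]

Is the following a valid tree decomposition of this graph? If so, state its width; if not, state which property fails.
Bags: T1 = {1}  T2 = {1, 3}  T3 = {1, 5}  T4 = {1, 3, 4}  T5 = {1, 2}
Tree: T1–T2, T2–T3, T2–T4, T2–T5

No — vertex 0 appears in no bag.

A tree decomposition must satisfy three properties: every vertex lies in some bag; for every edge, both endpoints lie together in some bag; and for every vertex, the bags containing it form a connected subtree. Here vertex 0 appears in no bag, so the decomposition is invalid.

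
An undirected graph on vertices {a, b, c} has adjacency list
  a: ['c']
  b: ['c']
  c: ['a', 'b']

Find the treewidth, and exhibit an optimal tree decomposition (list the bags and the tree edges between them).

Treewidth 1.
One optimal decomposition is:
Bags: B1 = {b, c}  B2 = {a, c}
Tree: B1–B2

Each bag holds 2 vertices, so the decomposition has width 1, which upper-bounds the treewidth. Since G has at least one edge (e.g. c–b), it is not an edgeless graph, so tw(G) ≥ 1. Hence tw(G) = 1 exactly.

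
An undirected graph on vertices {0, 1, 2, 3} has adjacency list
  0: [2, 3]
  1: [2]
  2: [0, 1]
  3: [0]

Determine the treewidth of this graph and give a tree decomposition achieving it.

Treewidth 1.
Bags: B1 = {0, 3}  B2 = {0, 2}  B3 = {1, 2}
Tree: B1–B2, B2–B3

Each bag holds 2 vertices, so the decomposition has width 1, which upper-bounds the treewidth. G has an edge, so its treewidth is at least 1. The upper and lower bounds meet at 1, so that is the treewidth.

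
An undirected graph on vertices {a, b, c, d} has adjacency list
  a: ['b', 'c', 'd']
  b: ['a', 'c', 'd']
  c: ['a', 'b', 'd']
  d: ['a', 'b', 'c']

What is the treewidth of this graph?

A width-3 tree decomposition is:
Bags: B1 = {a, b, c, d}
Tree: (single bag)
A single bag containing all 4 vertices is trivially a valid decomposition of width 3. On the other hand G contains the 4-clique {a, b, c, d}. A clique must lie in a single bag of any decomposition, so no decomposition can have width below 3. The upper and lower bounds meet at 3, so that is the treewidth.

3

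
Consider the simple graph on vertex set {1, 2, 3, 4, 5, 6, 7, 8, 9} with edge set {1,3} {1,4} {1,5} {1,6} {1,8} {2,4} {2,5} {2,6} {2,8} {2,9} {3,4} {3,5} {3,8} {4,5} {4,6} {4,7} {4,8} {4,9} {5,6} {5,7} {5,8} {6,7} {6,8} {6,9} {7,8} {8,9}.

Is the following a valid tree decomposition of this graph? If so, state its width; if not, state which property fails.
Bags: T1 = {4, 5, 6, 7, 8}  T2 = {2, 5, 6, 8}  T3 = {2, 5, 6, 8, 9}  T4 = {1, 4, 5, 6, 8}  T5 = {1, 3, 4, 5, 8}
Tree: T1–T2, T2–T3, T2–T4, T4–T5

A tree decomposition must satisfy three properties: every vertex lies in some bag; for every edge, both endpoints lie together in some bag; and for every vertex, the bags containing it form a connected subtree. Here edge (4,2) lies in no bag, so the decomposition is invalid.

No — edge (4,2) lies in no bag.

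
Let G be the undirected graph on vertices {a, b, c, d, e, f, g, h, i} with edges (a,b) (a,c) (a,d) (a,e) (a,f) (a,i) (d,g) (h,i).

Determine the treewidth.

1

A width-1 tree decomposition is:
Bags: B1 = {a, e}  B2 = {a, d}  B3 = {a, i}  B4 = {a, c}  B5 = {d, g}  B6 = {a, f}  B7 = {h, i}  B8 = {a, b}
Tree: B1–B2, B2–B3, B1–B4, B2–B5, B1–B6, B3–B7, B3–B8
The largest bag has 2 vertices, giving width 1; this decomposition certifies tw(G) ≤ 1. Any graph with an edge has treewidth ≥ 1, and G has the edge e–a. Combining the bounds, tw(G) = 1.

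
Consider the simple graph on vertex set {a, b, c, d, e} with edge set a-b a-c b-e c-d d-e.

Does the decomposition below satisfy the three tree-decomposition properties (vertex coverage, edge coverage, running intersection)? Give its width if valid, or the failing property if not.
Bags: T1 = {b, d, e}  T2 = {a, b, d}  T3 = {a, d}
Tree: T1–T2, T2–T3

A tree decomposition must satisfy three properties: every vertex lies in some bag; for every edge, both endpoints lie together in some bag; and for every vertex, the bags containing it form a connected subtree. Here vertex c appears in no bag, so the decomposition is invalid.

No — vertex c appears in no bag.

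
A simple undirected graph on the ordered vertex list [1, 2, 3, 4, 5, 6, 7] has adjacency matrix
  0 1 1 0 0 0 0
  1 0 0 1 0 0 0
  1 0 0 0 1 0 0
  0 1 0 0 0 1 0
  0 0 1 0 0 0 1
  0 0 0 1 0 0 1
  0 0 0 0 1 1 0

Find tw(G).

A width-2 tree decomposition is:
Bags: B1 = {1, 2, 4}  B2 = {1, 3, 4}  B3 = {3, 4, 5}  B4 = {4, 5, 7}  B5 = {4, 6, 7}
Tree: B1–B2, B2–B3, B3–B4, B4–B5
Every bag has size at most 3, so the width is 3 − 1 = 2 and tw(G) ≤ 2. For the lower bound, G contains the cycle 4–2–1–3–5–7–6–4, so G is not a forest; only forests have treewidth ≤ 1, hence tw(G) ≥ 2. Hence tw(G) = 2 exactly.

2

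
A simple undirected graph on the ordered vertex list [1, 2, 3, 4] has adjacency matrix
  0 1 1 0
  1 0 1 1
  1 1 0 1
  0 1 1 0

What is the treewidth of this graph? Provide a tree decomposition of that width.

Treewidth 2.
Bags: B1 = {1, 2, 3}  B2 = {2, 3, 4}
Tree: B1–B2

Every bag has size at most 3, so the width is 3 − 1 = 2 and tw(G) ≤ 2. For the lower bound, the 3 vertices {1, 2, 3} are pairwise adjacent, and any tree decomposition puts a clique entirely inside one bag — forcing width ≥ 2. The upper and lower bounds meet at 2, so that is the treewidth.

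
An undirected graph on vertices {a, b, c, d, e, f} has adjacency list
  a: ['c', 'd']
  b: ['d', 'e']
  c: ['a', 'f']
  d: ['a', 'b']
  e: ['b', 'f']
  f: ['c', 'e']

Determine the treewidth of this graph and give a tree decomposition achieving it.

Each bag holds 3 vertices, so the decomposition has width 2, which upper-bounds the treewidth. Since d–b–e–f–c–a–d is a cycle in G, G is not acyclic. Forests are exactly the graphs of treewidth ≤ 1, so tw(G) ≥ 2. Hence tw(G) = 2 exactly.

Treewidth 2.
One such decomposition:
Bags: B1 = {b, d, e}  B2 = {d, e, f}  B3 = {c, d, f}  B4 = {a, c, d}
Tree: B1–B2, B2–B3, B3–B4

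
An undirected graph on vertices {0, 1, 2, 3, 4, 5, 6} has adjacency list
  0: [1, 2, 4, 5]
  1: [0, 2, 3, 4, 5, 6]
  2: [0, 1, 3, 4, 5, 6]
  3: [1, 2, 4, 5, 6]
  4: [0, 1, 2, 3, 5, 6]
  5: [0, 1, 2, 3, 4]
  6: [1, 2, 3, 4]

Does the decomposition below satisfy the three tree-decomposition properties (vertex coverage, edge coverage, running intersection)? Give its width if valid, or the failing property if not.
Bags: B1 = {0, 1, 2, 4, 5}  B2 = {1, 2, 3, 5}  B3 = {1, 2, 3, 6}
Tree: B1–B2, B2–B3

A tree decomposition must satisfy three properties: every vertex lies in some bag; for every edge, both endpoints lie together in some bag; and for every vertex, the bags containing it form a connected subtree. Here edge (4,3) lies in no bag, so the decomposition is invalid.

No — edge (4,3) lies in no bag.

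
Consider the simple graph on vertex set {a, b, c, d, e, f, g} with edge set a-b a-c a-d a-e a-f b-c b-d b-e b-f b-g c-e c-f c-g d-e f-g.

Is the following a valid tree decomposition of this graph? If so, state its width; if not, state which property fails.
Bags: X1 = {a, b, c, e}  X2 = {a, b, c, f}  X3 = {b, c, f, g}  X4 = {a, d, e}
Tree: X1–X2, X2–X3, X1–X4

No — edge (b,d) lies in no bag.

A tree decomposition must satisfy three properties: every vertex lies in some bag; for every edge, both endpoints lie together in some bag; and for every vertex, the bags containing it form a connected subtree. Here edge (b,d) lies in no bag, so the decomposition is invalid.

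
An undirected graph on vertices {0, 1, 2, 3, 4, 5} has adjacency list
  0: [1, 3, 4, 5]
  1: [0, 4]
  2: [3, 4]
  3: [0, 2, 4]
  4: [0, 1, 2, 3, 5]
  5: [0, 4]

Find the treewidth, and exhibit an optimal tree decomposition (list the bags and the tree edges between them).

Every bag has size at most 3, so the width is 3 − 1 = 2 and tw(G) ≤ 2. Conversely, {0, 1, 4} is a clique of size 3, and the vertices of any clique must share a bag in every tree decomposition; so some bag has ≥ 3 vertices and tw(G) ≥ 2. Combining the bounds, tw(G) = 2.

Treewidth 2.
One such decomposition:
Bags: B1 = {0, 1, 4}  B2 = {0, 3, 4}  B3 = {2, 3, 4}  B4 = {0, 4, 5}
Tree: B1–B2, B2–B3, B1–B4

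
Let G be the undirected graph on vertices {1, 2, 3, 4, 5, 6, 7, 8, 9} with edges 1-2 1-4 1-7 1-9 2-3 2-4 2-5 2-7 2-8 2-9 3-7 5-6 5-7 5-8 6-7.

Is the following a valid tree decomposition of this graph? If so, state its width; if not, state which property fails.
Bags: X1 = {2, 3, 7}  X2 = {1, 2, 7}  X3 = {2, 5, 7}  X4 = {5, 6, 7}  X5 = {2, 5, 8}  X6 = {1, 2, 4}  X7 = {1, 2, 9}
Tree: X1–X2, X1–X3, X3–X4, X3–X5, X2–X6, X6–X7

Every vertex of G appears in some bag (union = {1, 2, 3, 4, 5, 6, 7, 8, 9}); every edge is covered by a bag; and for each vertex v the set of bags containing v is connected in the bag tree. The decomposition is therefore valid. The largest bag has 3 vertices, so the width is 2.

Yes; width 2.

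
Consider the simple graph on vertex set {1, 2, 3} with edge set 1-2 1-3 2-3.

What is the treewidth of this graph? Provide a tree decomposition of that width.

Treewidth 2.
Bags: B1 = {1, 2, 3}
Tree: (single bag)

With just one bag of size 3, the width is 3 − 1 = 2, so tw(G) ≤ 2. On the other hand G contains the 3-clique {1, 2, 3}. A clique must lie in a single bag of any decomposition, so no decomposition can have width below 2. The upper and lower bounds meet at 2, so that is the treewidth.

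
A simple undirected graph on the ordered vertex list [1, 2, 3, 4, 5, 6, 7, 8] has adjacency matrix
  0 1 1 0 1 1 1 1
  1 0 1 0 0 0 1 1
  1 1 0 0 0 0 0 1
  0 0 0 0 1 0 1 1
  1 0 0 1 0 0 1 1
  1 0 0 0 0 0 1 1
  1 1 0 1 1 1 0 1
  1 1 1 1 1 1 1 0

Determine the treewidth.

A width-3 tree decomposition is:
Bags: B1 = {1, 5, 7, 8}  B2 = {1, 2, 7, 8}  B3 = {1, 2, 3, 8}  B4 = {4, 5, 7, 8}  B5 = {1, 6, 7, 8}
Tree: B1–B2, B2–B3, B1–B4, B1–B5
Each bag holds 4 vertices, so the decomposition has width 3, which upper-bounds the treewidth. For the lower bound, the 4 vertices {1, 2, 3, 8} are pairwise adjacent, and any tree decomposition puts a clique entirely inside one bag — forcing width ≥ 3. Combining the bounds, tw(G) = 3.

3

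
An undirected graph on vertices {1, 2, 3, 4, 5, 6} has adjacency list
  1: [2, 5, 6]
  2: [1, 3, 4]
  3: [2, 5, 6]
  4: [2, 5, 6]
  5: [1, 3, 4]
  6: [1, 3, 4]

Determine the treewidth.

A width-3 tree decomposition is:
Bags: B1 = {1, 2, 5, 6}  B2 = {2, 3, 5, 6}  B3 = {2, 4, 5, 6}
Tree: B1–B2, B2–B3
Each bag holds 4 vertices, so the decomposition has width 3, which upper-bounds the treewidth. For the lower bound: the 4 vertex sets {1,5}, {2,3}, {6}, {4} are disjoint, each induces a connected subgraph, and every pair is joined by at least one edge of G. Contracting each set to a single vertex therefore yields K_{4} as a minor, and since treewidth is minor-monotone, tw(G) ≥ tw(K_{4}) = 3. Combining the bounds, tw(G) = 3.

3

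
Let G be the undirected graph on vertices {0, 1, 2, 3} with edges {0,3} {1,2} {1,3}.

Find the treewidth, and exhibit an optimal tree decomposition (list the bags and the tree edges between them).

Treewidth 1.
One such decomposition:
Bags: B1 = {1, 2}  B2 = {1, 3}  B3 = {0, 3}
Tree: B1–B2, B2–B3

The largest bag has 2 vertices, giving width 1; this decomposition certifies tw(G) ≤ 1. Any graph with an edge has treewidth ≥ 1, and G has the edge 2–1. Therefore the treewidth is 1.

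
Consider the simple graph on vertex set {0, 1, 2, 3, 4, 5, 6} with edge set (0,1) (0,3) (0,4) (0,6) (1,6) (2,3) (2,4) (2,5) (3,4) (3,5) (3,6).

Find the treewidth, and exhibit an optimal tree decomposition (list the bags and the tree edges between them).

Treewidth 2.
One optimal decomposition is:
Bags: B1 = {0, 3, 4}  B2 = {2, 3, 4}  B3 = {0, 3, 6}  B4 = {2, 3, 5}  B5 = {0, 1, 6}
Tree: B1–B2, B1–B3, B2–B4, B3–B5

Every bag has size at most 3, so the width is 3 − 1 = 2 and tw(G) ≤ 2. On the other hand G contains the 3-clique {0, 1, 6}. A clique must lie in a single bag of any decomposition, so no decomposition can have width below 2. Combining the bounds, tw(G) = 2.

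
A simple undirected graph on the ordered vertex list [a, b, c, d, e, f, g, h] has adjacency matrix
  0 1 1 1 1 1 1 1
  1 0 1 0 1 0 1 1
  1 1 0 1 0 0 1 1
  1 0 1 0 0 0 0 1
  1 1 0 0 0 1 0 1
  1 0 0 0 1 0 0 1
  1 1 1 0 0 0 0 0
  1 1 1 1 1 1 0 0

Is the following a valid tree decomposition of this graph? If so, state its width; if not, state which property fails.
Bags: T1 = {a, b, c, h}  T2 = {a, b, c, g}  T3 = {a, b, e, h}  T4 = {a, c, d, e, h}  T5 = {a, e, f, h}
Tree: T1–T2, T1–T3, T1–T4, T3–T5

No — bags containing vertex e are not connected in the tree.

A tree decomposition must satisfy three properties: every vertex lies in some bag; for every edge, both endpoints lie together in some bag; and for every vertex, the bags containing it form a connected subtree. Here bags containing vertex e are not connected in the tree, so the decomposition is invalid.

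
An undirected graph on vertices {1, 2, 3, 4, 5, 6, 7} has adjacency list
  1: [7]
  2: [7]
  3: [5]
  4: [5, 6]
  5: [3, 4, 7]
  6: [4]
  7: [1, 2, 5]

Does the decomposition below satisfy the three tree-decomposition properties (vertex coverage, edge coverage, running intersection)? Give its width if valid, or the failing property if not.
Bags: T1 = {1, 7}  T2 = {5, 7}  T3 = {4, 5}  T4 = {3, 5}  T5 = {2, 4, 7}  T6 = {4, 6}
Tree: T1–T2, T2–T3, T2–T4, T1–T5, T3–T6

A tree decomposition must satisfy three properties: every vertex lies in some bag; for every edge, both endpoints lie together in some bag; and for every vertex, the bags containing it form a connected subtree. Here bags containing vertex 4 are not connected in the tree, so the decomposition is invalid.

No — bags containing vertex 4 are not connected in the tree.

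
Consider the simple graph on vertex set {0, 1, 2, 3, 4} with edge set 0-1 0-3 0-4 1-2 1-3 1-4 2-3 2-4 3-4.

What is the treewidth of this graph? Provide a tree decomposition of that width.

Each bag holds 4 vertices, so the decomposition has width 3, which upper-bounds the treewidth. For the lower bound, the 4 vertices {0, 1, 3, 4} are pairwise adjacent, and any tree decomposition puts a clique entirely inside one bag — forcing width ≥ 3. The upper and lower bounds meet at 3, so that is the treewidth.

Treewidth 3.
One such decomposition:
Bags: B1 = {1, 2, 3, 4}  B2 = {0, 1, 3, 4}
Tree: B1–B2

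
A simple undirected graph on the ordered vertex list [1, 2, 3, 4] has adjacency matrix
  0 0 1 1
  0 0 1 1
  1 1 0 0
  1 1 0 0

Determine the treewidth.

A width-2 tree decomposition is:
Bags: B1 = {1, 3, 4}  B2 = {2, 3, 4}
Tree: B1–B2
Each bag holds 3 vertices, so the decomposition has width 2, which upper-bounds the treewidth. The edges 4–1–3–2–4 form a cycle, so G is not a tree and its treewidth is at least 2. Combining the bounds, tw(G) = 2.

2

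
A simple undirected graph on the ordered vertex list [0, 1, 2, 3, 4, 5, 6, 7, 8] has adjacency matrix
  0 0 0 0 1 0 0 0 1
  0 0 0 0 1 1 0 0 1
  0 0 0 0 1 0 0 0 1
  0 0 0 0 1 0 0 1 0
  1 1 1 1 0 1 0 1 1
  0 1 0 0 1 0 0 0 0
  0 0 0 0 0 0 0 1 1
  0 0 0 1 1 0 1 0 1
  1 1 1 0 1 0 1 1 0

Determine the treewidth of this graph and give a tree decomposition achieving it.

Treewidth 2.
Bags: B1 = {6, 7, 8}  B2 = {4, 7, 8}  B3 = {3, 4, 7}  B4 = {2, 4, 8}  B5 = {0, 4, 8}  B6 = {1, 4, 8}  B7 = {1, 4, 5}
Tree: B1–B2, B2–B3, B2–B4, B2–B5, B5–B6, B6–B7

Each bag holds 3 vertices, so the decomposition has width 2, which upper-bounds the treewidth. On the other hand G contains the 3-clique {0, 4, 8}. A clique must lie in a single bag of any decomposition, so no decomposition can have width below 2. The upper and lower bounds meet at 2, so that is the treewidth.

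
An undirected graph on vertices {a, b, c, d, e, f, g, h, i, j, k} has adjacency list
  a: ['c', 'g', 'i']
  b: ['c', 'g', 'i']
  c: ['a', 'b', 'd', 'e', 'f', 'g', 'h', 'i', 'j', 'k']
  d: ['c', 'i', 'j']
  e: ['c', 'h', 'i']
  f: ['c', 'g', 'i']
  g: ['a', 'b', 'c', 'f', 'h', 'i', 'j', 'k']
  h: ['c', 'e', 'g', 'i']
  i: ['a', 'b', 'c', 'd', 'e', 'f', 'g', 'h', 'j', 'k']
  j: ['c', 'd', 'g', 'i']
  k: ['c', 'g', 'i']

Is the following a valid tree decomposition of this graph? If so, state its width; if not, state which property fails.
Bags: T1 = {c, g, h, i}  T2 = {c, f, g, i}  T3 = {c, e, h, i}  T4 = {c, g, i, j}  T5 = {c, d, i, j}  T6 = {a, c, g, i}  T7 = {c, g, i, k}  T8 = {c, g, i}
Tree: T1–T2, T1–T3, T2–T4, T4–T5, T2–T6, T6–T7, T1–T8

A tree decomposition must satisfy three properties: every vertex lies in some bag; for every edge, both endpoints lie together in some bag; and for every vertex, the bags containing it form a connected subtree. Here vertex b appears in no bag, so the decomposition is invalid.

No — vertex b appears in no bag.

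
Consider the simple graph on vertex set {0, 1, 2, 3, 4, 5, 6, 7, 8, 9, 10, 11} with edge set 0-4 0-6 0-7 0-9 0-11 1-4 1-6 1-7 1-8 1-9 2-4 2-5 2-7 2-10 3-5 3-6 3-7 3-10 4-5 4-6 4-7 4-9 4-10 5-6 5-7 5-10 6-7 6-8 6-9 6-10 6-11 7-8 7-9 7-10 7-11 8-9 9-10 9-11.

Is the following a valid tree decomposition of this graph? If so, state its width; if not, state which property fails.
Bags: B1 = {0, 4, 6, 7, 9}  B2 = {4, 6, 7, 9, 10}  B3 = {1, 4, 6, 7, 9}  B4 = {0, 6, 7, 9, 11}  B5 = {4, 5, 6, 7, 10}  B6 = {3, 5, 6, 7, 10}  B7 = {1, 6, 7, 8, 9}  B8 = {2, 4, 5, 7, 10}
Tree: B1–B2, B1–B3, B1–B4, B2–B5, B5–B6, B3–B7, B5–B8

Yes; width 4.

Every vertex of G appears in some bag (union = {0, 1, 2, 3, 4, 5, 6, 7, 8, 9, 10, 11}); every edge is covered by a bag; and for each vertex v the set of bags containing v is connected in the bag tree. The decomposition is therefore valid. The largest bag has 5 vertices, so the width is 4.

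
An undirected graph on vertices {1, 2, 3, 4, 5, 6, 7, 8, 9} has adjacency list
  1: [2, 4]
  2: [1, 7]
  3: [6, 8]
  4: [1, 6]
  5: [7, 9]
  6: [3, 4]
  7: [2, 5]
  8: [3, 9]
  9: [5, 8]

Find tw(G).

A width-2 tree decomposition is:
Bags: B1 = {3, 8, 9}  B2 = {3, 6, 9}  B3 = {4, 6, 9}  B4 = {1, 4, 9}  B5 = {1, 2, 9}  B6 = {2, 7, 9}  B7 = {5, 7, 9}
Tree: B1–B2, B2–B3, B3–B4, B4–B5, B5–B6, B6–B7
Every bag has size at most 3, so the width is 3 − 1 = 2 and tw(G) ≤ 2. The edges 9–8–3–6–4–1–2–7–5–9 form a cycle, so G is not a tree and its treewidth is at least 2. Combining the bounds, tw(G) = 2.

2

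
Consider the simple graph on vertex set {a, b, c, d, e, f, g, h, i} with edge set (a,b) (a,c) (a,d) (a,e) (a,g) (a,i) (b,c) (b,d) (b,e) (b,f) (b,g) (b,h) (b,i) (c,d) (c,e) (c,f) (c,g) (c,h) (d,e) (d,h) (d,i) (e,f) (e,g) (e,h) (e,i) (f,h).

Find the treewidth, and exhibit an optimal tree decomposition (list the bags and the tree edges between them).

Each bag holds 5 vertices, so the decomposition has width 4, which upper-bounds the treewidth. On the other hand G contains the 5-clique {b, c, d, e, h}. A clique must lie in a single bag of any decomposition, so no decomposition can have width below 4. Therefore the treewidth is 4.

Treewidth 4.
One optimal decomposition is:
Bags: B1 = {a, b, c, d, e}  B2 = {a, b, c, e, g}  B3 = {a, b, d, e, i}  B4 = {b, c, d, e, h}  B5 = {b, c, e, f, h}
Tree: B1–B2, B1–B3, B1–B4, B4–B5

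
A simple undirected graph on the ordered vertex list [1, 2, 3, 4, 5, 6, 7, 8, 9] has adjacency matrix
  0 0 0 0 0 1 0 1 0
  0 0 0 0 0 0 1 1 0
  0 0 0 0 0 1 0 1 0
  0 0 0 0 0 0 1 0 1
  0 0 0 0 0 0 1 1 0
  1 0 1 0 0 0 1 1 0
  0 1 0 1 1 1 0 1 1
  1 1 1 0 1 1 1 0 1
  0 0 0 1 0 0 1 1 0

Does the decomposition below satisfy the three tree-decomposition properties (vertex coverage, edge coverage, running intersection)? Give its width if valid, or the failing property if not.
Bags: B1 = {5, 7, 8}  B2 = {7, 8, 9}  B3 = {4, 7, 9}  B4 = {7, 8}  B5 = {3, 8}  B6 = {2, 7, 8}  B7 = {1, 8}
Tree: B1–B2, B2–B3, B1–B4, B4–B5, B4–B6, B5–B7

No — vertex 6 appears in no bag.

A tree decomposition must satisfy three properties: every vertex lies in some bag; for every edge, both endpoints lie together in some bag; and for every vertex, the bags containing it form a connected subtree. Here vertex 6 appears in no bag, so the decomposition is invalid.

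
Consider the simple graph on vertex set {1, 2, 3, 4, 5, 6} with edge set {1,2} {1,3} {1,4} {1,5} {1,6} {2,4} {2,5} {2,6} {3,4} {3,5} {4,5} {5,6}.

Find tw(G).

A width-3 tree decomposition is:
Bags: B1 = {1, 3, 4, 5}  B2 = {1, 2, 4, 5}  B3 = {1, 2, 5, 6}
Tree: B1–B2, B2–B3
Each bag holds 4 vertices, so the decomposition has width 3, which upper-bounds the treewidth. For the lower bound, the 4 vertices {1, 2, 4, 5} are pairwise adjacent, and any tree decomposition puts a clique entirely inside one bag — forcing width ≥ 3. Combining the bounds, tw(G) = 3.

3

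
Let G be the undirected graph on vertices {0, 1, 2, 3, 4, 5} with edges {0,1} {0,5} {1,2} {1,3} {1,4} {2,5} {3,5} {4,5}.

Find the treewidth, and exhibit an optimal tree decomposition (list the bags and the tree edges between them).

Each bag holds 3 vertices, so the decomposition has width 2, which upper-bounds the treewidth. The edges 1–3–5–0–1 form a cycle, so G is not a tree and its treewidth is at least 2. Therefore the treewidth is 2.

Treewidth 2.
Bags: B1 = {1, 3, 5}  B2 = {0, 1, 5}  B3 = {1, 4, 5}  B4 = {1, 2, 5}
Tree: B1–B2, B2–B3, B3–B4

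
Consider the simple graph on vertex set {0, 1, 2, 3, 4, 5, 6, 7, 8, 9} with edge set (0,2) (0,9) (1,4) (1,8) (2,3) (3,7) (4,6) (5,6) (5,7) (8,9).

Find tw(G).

2

A width-2 tree decomposition is:
Bags: B1 = {1, 4, 8}  B2 = {4, 8, 9}  B3 = {0, 4, 9}  B4 = {0, 2, 4}  B5 = {2, 3, 4}  B6 = {3, 4, 7}  B7 = {4, 5, 7}  B8 = {4, 5, 6}
Tree: B1–B2, B2–B3, B3–B4, B4–B5, B5–B6, B6–B7, B7–B8
The largest bag has 3 vertices, giving width 2; this decomposition certifies tw(G) ≤ 2. The edges 4–1–8–9–0–2–3–7–5–6–4 form a cycle, so G is not a tree and its treewidth is at least 2. Therefore the treewidth is 2.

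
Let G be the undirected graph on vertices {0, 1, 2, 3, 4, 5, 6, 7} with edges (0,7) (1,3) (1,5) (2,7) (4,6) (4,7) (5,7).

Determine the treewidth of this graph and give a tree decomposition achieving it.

Treewidth 1.
One optimal decomposition is:
Bags: B1 = {4, 7}  B2 = {0, 7}  B3 = {5, 7}  B4 = {4, 6}  B5 = {1, 5}  B6 = {1, 3}  B7 = {2, 7}
Tree: B1–B2, B1–B3, B1–B4, B3–B5, B5–B6, B3–B7

Every bag has size at most 2, so the width is 2 − 1 = 1 and tw(G) ≤ 1. G has an edge, so its treewidth is at least 1. Hence tw(G) = 1 exactly.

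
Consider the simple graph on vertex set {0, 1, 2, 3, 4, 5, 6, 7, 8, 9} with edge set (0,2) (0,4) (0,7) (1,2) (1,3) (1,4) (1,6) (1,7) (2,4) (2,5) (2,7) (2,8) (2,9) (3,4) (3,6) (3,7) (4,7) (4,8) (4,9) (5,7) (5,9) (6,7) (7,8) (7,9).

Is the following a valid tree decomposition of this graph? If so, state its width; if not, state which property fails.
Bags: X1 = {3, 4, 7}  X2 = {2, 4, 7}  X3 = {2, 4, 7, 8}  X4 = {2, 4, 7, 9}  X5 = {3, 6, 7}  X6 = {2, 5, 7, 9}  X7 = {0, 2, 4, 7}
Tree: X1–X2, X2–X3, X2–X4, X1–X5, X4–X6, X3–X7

No — vertex 1 appears in no bag.

A tree decomposition must satisfy three properties: every vertex lies in some bag; for every edge, both endpoints lie together in some bag; and for every vertex, the bags containing it form a connected subtree. Here vertex 1 appears in no bag, so the decomposition is invalid.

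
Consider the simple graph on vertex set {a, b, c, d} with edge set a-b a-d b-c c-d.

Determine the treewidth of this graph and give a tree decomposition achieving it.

Treewidth 2.
One such decomposition:
Bags: B1 = {a, b, c}  B2 = {a, c, d}
Tree: B1–B2

Each bag holds 3 vertices, so the decomposition has width 2, which upper-bounds the treewidth. For the lower bound, G contains the cycle a–b–c–d–a, so G is not a forest; only forests have treewidth ≤ 1, hence tw(G) ≥ 2. Therefore the treewidth is 2.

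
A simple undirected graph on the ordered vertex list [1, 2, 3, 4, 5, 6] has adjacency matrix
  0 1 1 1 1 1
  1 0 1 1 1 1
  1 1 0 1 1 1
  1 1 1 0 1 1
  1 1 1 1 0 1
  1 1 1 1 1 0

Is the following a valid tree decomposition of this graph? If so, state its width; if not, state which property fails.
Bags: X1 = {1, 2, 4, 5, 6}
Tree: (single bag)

A tree decomposition must satisfy three properties: every vertex lies in some bag; for every edge, both endpoints lie together in some bag; and for every vertex, the bags containing it form a connected subtree. Here vertex 3 appears in no bag, so the decomposition is invalid.

No — vertex 3 appears in no bag.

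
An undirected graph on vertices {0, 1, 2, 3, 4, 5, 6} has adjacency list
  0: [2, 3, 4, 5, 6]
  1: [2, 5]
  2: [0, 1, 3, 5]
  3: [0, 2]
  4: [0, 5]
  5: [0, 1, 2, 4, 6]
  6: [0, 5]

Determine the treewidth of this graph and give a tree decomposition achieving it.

Treewidth 2.
One optimal decomposition is:
Bags: B1 = {0, 2, 5}  B2 = {0, 4, 5}  B3 = {0, 2, 3}  B4 = {0, 5, 6}  B5 = {1, 2, 5}
Tree: B1–B2, B1–B3, B1–B4, B1–B5

Each bag holds 3 vertices, so the decomposition has width 2, which upper-bounds the treewidth. Conversely, {0, 2, 3} is a clique of size 3, and the vertices of any clique must share a bag in every tree decomposition; so some bag has ≥ 3 vertices and tw(G) ≥ 2. Combining the bounds, tw(G) = 2.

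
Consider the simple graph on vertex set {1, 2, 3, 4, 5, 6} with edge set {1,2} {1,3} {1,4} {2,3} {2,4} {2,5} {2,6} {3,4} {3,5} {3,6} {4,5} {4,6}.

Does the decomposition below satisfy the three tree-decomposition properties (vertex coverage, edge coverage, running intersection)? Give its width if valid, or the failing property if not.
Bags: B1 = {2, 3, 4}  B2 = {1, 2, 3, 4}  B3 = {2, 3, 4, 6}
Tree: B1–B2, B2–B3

No — vertex 5 appears in no bag.

A tree decomposition must satisfy three properties: every vertex lies in some bag; for every edge, both endpoints lie together in some bag; and for every vertex, the bags containing it form a connected subtree. Here vertex 5 appears in no bag, so the decomposition is invalid.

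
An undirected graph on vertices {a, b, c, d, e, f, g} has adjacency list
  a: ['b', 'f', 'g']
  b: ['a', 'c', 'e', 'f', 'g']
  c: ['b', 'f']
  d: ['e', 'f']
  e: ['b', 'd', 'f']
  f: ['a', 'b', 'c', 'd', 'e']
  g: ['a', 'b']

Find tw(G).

2

A width-2 tree decomposition is:
Bags: B1 = {b, c, f}  B2 = {b, e, f}  B3 = {d, e, f}  B4 = {a, b, f}  B5 = {a, b, g}
Tree: B1–B2, B2–B3, B2–B4, B4–B5
Each bag holds 3 vertices, so the decomposition has width 2, which upper-bounds the treewidth. On the other hand G contains the 3-clique {a, b, g}. A clique must lie in a single bag of any decomposition, so no decomposition can have width below 2. Therefore the treewidth is 2.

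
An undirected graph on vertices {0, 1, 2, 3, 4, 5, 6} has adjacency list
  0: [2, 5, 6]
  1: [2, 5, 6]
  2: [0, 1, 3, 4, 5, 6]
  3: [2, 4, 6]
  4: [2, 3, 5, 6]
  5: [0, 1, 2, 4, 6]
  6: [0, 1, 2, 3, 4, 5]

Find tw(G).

3

A width-3 tree decomposition is:
Bags: B1 = {2, 4, 5, 6}  B2 = {1, 2, 5, 6}  B3 = {2, 3, 4, 6}  B4 = {0, 2, 5, 6}
Tree: B1–B2, B1–B3, B2–B4
Every bag has size at most 4, so the width is 4 − 1 = 3 and tw(G) ≤ 3. On the other hand G contains the 4-clique {2, 3, 4, 6}. A clique must lie in a single bag of any decomposition, so no decomposition can have width below 3. Hence tw(G) = 3 exactly.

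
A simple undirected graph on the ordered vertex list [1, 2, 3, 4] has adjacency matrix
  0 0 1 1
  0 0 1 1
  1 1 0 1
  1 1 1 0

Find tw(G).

A width-2 tree decomposition is:
Bags: B1 = {1, 3, 4}  B2 = {2, 3, 4}
Tree: B1–B2
Each bag holds 3 vertices, so the decomposition has width 2, which upper-bounds the treewidth. Conversely, {1, 3, 4} is a clique of size 3, and the vertices of any clique must share a bag in every tree decomposition; so some bag has ≥ 3 vertices and tw(G) ≥ 2. Combining the bounds, tw(G) = 2.

2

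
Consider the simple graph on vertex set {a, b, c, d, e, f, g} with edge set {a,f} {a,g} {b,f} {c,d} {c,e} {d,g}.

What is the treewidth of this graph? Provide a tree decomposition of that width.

Every bag has size at most 2, so the width is 2 − 1 = 1 and tw(G) ≤ 1. Any graph with an edge has treewidth ≥ 1, and G has the edge b–f. The upper and lower bounds meet at 1, so that is the treewidth.

Treewidth 1.
Bags: B1 = {b, f}  B2 = {a, f}  B3 = {a, g}  B4 = {d, g}  B5 = {c, d}  B6 = {c, e}
Tree: B1–B2, B2–B3, B3–B4, B4–B5, B5–B6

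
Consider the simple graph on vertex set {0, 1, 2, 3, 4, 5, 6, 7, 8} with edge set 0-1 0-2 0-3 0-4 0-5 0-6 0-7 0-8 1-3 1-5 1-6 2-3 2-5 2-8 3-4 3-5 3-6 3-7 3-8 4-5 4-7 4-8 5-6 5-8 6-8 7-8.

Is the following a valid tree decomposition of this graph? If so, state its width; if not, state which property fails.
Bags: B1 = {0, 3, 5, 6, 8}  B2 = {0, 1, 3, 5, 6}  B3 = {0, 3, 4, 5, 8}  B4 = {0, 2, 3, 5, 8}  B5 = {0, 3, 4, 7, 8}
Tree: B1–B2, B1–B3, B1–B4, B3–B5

Yes; width 4.

Checking the three conditions: (i) the bags cover all of {0, 1, 2, 3, 4, 5, 6, 7, 8}; (ii) for each edge, some bag contains both endpoints; (iii) the bags containing any fixed vertex form a subtree. All hold, so the decomposition is valid with width 5 − 1 = 4.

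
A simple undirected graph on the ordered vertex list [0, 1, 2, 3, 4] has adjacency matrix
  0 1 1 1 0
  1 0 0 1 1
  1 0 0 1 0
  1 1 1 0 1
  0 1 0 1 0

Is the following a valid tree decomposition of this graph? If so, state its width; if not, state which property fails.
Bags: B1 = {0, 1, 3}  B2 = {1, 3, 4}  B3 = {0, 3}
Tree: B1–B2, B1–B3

No — vertex 2 appears in no bag.

A tree decomposition must satisfy three properties: every vertex lies in some bag; for every edge, both endpoints lie together in some bag; and for every vertex, the bags containing it form a connected subtree. Here vertex 2 appears in no bag, so the decomposition is invalid.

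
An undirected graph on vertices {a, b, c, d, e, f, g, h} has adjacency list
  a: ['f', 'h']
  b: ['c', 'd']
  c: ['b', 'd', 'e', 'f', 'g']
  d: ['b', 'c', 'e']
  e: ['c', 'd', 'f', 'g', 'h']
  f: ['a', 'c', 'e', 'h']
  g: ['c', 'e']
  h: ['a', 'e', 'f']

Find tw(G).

A width-2 tree decomposition is:
Bags: B1 = {c, d, e}  B2 = {c, e, f}  B3 = {c, e, g}  B4 = {e, f, h}  B5 = {a, f, h}  B6 = {b, c, d}
Tree: B1–B2, B1–B3, B2–B4, B4–B5, B1–B6
Every bag has size at most 3, so the width is 3 − 1 = 2 and tw(G) ≤ 2. On the other hand G contains the 3-clique {e, f, h}. A clique must lie in a single bag of any decomposition, so no decomposition can have width below 2. Hence tw(G) = 2 exactly.

2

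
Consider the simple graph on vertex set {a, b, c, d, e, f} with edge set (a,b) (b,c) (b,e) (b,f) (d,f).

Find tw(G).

A width-1 tree decomposition is:
Bags: B1 = {b, e}  B2 = {b, c}  B3 = {b, f}  B4 = {a, b}  B5 = {d, f}
Tree: B1–B2, B1–B3, B1–B4, B3–B5
Each bag holds 2 vertices, so the decomposition has width 1, which upper-bounds the treewidth. Any graph with an edge has treewidth ≥ 1, and G has the edge b–e. Combining the bounds, tw(G) = 1.

1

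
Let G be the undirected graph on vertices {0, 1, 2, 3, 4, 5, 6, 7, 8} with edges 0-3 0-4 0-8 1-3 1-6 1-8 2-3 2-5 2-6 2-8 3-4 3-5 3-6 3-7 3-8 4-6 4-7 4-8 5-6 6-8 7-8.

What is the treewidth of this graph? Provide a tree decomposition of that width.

Treewidth 3.
One optimal decomposition is:
Bags: B1 = {2, 3, 6, 8}  B2 = {1, 3, 6, 8}  B3 = {3, 4, 6, 8}  B4 = {2, 3, 5, 6}  B5 = {3, 4, 7, 8}  B6 = {0, 3, 4, 8}
Tree: B1–B2, B2–B3, B1–B4, B3–B5, B5–B6

Every bag has size at most 4, so the width is 4 − 1 = 3 and tw(G) ≤ 3. Conversely, {1, 3, 6, 8} is a clique of size 4, and the vertices of any clique must share a bag in every tree decomposition; so some bag has ≥ 4 vertices and tw(G) ≥ 3. Therefore the treewidth is 3.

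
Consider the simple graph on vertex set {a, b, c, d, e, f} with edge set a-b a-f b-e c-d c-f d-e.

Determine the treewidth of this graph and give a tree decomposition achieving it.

Treewidth 2.
Bags: B1 = {b, d, e}  B2 = {a, b, d}  B3 = {a, d, f}  B4 = {c, d, f}
Tree: B1–B2, B2–B3, B3–B4

Each bag holds 3 vertices, so the decomposition has width 2, which upper-bounds the treewidth. Since d–e–b–a–f–c–d is a cycle in G, G is not acyclic. Forests are exactly the graphs of treewidth ≤ 1, so tw(G) ≥ 2. Therefore the treewidth is 2.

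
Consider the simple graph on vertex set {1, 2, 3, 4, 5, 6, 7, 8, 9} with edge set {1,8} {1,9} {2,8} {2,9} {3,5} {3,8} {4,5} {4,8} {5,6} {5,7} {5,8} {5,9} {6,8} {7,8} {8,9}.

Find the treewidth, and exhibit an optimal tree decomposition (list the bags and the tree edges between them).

Every bag has size at most 3, so the width is 3 − 1 = 2 and tw(G) ≤ 2. On the other hand G contains the 3-clique {1, 8, 9}. A clique must lie in a single bag of any decomposition, so no decomposition can have width below 2. Combining the bounds, tw(G) = 2.

Treewidth 2.
One optimal decomposition is:
Bags: B1 = {5, 8, 9}  B2 = {2, 8, 9}  B3 = {3, 5, 8}  B4 = {5, 7, 8}  B5 = {4, 5, 8}  B6 = {1, 8, 9}  B7 = {5, 6, 8}
Tree: B1–B2, B1–B3, B3–B4, B1–B5, B1–B6, B5–B7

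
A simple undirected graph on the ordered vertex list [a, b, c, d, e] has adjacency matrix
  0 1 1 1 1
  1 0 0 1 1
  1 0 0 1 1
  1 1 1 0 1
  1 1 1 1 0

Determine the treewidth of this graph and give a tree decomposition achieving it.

The largest bag has 4 vertices, giving width 3; this decomposition certifies tw(G) ≤ 3. On the other hand G contains the 4-clique {a, c, d, e}. A clique must lie in a single bag of any decomposition, so no decomposition can have width below 3. The upper and lower bounds meet at 3, so that is the treewidth.

Treewidth 3.
Bags: B1 = {a, c, d, e}  B2 = {a, b, d, e}
Tree: B1–B2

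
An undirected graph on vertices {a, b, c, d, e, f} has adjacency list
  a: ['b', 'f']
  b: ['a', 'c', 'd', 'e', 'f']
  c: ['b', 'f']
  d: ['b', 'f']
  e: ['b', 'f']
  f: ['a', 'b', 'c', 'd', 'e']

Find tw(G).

2

A width-2 tree decomposition is:
Bags: B1 = {b, c, f}  B2 = {b, e, f}  B3 = {a, b, f}  B4 = {b, d, f}
Tree: B1–B2, B1–B3, B3–B4
Every bag has size at most 3, so the width is 3 − 1 = 2 and tw(G) ≤ 2. Conversely, {b, d, f} is a clique of size 3, and the vertices of any clique must share a bag in every tree decomposition; so some bag has ≥ 3 vertices and tw(G) ≥ 2. The upper and lower bounds meet at 2, so that is the treewidth.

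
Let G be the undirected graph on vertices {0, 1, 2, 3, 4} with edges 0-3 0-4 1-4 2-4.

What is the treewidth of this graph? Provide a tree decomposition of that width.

Treewidth 1.
Bags: B1 = {0, 4}  B2 = {2, 4}  B3 = {0, 3}  B4 = {1, 4}
Tree: B1–B2, B1–B3, B2–B4

Each bag holds 2 vertices, so the decomposition has width 1, which upper-bounds the treewidth. G has an edge, so its treewidth is at least 1. The upper and lower bounds meet at 1, so that is the treewidth.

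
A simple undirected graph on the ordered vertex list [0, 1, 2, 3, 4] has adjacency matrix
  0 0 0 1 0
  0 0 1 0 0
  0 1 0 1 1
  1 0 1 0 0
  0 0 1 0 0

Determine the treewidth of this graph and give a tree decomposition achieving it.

Each bag holds 2 vertices, so the decomposition has width 1, which upper-bounds the treewidth. G has an edge, so its treewidth is at least 1. The upper and lower bounds meet at 1, so that is the treewidth.

Treewidth 1.
One optimal decomposition is:
Bags: B1 = {2, 4}  B2 = {2, 3}  B3 = {1, 2}  B4 = {0, 3}
Tree: B1–B2, B1–B3, B2–B4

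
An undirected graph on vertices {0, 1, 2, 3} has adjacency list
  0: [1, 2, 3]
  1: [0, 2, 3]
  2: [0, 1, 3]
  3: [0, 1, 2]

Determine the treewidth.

3

A width-3 tree decomposition is:
Bags: B1 = {0, 1, 2, 3}
Tree: (single bag)
A single bag containing all 4 vertices is trivially a valid decomposition of width 3. For the lower bound, the 4 vertices {0, 1, 2, 3} are pairwise adjacent, and any tree decomposition puts a clique entirely inside one bag — forcing width ≥ 3. Combining the bounds, tw(G) = 3.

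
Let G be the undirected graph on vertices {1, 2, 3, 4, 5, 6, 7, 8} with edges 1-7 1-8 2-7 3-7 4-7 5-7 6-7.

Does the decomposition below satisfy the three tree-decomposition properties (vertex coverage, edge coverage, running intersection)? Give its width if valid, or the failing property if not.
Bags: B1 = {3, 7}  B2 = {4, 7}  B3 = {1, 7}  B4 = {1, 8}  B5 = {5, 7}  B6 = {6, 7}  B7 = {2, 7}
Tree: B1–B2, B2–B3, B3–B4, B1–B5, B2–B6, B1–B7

Yes; width 1.

Checking the three conditions: (i) the bags cover all of {1, 2, 3, 4, 5, 6, 7, 8}; (ii) for each edge, some bag contains both endpoints; (iii) the bags containing any fixed vertex form a subtree. All hold, so the decomposition is valid with width 2 − 1 = 1.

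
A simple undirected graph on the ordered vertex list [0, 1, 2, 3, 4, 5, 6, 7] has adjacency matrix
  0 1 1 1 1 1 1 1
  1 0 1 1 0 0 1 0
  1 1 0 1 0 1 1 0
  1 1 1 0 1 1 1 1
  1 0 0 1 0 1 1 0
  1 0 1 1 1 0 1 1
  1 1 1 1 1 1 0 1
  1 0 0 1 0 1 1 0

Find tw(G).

A width-4 tree decomposition is:
Bags: B1 = {0, 3, 4, 5, 6}  B2 = {0, 2, 3, 5, 6}  B3 = {0, 1, 2, 3, 6}  B4 = {0, 3, 5, 6, 7}
Tree: B1–B2, B2–B3, B2–B4
Each bag holds 5 vertices, so the decomposition has width 4, which upper-bounds the treewidth. On the other hand G contains the 5-clique {0, 1, 2, 3, 6}. A clique must lie in a single bag of any decomposition, so no decomposition can have width below 4. Hence tw(G) = 4 exactly.

4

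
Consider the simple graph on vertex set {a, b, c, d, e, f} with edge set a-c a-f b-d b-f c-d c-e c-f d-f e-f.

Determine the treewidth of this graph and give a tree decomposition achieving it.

Each bag holds 3 vertices, so the decomposition has width 2, which upper-bounds the treewidth. On the other hand G contains the 3-clique {c, d, f}. A clique must lie in a single bag of any decomposition, so no decomposition can have width below 2. The upper and lower bounds meet at 2, so that is the treewidth.

Treewidth 2.
One such decomposition:
Bags: B1 = {c, d, f}  B2 = {c, e, f}  B3 = {a, c, f}  B4 = {b, d, f}
Tree: B1–B2, B1–B3, B1–B4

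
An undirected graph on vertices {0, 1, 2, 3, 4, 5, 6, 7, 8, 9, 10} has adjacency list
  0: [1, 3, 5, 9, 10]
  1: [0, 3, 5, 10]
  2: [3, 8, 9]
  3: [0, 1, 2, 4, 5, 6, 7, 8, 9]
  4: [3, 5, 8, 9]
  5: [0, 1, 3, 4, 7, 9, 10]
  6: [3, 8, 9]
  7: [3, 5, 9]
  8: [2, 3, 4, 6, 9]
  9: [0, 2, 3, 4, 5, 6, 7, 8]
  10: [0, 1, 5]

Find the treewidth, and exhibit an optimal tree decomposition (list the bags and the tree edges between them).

Treewidth 3.
One optimal decomposition is:
Bags: B1 = {3, 4, 8, 9}  B2 = {3, 4, 5, 9}  B3 = {0, 3, 5, 9}  B4 = {2, 3, 8, 9}  B5 = {3, 6, 8, 9}  B6 = {3, 5, 7, 9}  B7 = {0, 1, 3, 5}  B8 = {0, 1, 5, 10}
Tree: B1–B2, B2–B3, B1–B4, B4–B5, B2–B6, B3–B7, B7–B8

Each bag holds 4 vertices, so the decomposition has width 3, which upper-bounds the treewidth. On the other hand G contains the 4-clique {0, 1, 5, 10}. A clique must lie in a single bag of any decomposition, so no decomposition can have width below 3. Hence tw(G) = 3 exactly.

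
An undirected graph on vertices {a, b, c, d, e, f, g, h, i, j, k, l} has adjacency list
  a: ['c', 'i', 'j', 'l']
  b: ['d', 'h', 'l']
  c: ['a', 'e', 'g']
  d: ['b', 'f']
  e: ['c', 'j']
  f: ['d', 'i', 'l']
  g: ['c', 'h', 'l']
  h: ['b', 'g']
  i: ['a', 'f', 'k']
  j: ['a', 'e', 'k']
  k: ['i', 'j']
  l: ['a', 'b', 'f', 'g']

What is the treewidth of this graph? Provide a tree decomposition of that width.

Each bag holds 4 vertices, so the decomposition has width 3, which upper-bounds the treewidth. For the lower bound: the 4 vertex sets {b,d,h}, {f}, {l}, {a,c,g,i} are disjoint, each induces a connected subgraph, and every pair is joined by at least one edge of G. Contracting each set to a single vertex therefore yields K_{4} as a minor, and since treewidth is minor-monotone, tw(G) ≥ tw(K_{4}) = 3. Combining the bounds, tw(G) = 3.

Treewidth 3.
One optimal decomposition is:
Bags: B1 = {b, d, f, h}  B2 = {b, f, h, l}  B3 = {f, g, h, l}  B4 = {f, g, i, l}  B5 = {a, g, i, l}  B6 = {a, c, g, i}  B7 = {a, c, i, k}  B8 = {a, c, j, k}  B9 = {c, e, j, k}
Tree: B1–B2, B2–B3, B3–B4, B4–B5, B5–B6, B6–B7, B7–B8, B8–B9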